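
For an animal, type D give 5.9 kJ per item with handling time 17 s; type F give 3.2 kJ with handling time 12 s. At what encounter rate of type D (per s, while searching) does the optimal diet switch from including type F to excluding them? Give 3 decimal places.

0.195 per s

The zero-one rule: include type F iff E₂/h₂ > λE₁/(1+λh₁). Equality gives the switch point.
λE₁h₂ = E₂ + λE₂h₁ ⇒ λ = E₂/(E₁h₂ − E₂h₁) = 3.2/(70.8 − 54.4) = 0.1951 per s.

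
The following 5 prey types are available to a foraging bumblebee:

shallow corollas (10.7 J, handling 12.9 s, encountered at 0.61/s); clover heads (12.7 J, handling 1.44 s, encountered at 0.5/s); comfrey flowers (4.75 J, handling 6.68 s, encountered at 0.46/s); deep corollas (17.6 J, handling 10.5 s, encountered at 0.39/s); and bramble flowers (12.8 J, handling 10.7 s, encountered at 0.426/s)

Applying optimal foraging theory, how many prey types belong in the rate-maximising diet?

Profitabilities (E/h, J/s): clover heads 8.82, deep corollas 1.68, bramble flowers 1.2, shallow corollas 0.829, comfrey flowers 0.711. Add prey in this order while the next type's profitability exceeds the intake rate on those already taken.
Rate on top 1: 3.692. deep corollas: 1.68 < 3.692 → exclude; stop.
Optimal diet: clover heads — 1 of 5 types.

1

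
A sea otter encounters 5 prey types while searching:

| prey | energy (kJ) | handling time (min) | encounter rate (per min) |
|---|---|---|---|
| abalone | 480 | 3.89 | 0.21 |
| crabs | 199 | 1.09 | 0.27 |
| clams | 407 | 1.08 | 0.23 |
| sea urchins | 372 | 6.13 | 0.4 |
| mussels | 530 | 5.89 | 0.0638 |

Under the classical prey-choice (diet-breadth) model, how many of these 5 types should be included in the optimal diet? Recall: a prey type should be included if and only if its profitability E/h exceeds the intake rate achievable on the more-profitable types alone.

Rank by E/h (kJ/min): clams 377, crabs 183, abalone 123, mussels 90, sea urchins 60.7. Include each in turn until the next type's E/h falls below the running intake rate.
Rate on top 1: 74.98. crabs: 183 > 74.98 → include.
Rate on top 2: 95.51. abalone: 123 > 95.51 → include.
Rate on top 3: 105.2. mussels: 90 < 105.2 → exclude; stop.
Optimal diet: clams, crabs, abalone — 3 of 5 types.

3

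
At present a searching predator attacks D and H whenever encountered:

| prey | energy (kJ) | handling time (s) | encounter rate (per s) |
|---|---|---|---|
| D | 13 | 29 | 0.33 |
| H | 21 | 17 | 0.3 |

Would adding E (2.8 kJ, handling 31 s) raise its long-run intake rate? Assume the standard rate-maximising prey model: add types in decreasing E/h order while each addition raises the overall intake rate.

No

On D and H alone, R = ΣλE/(1+Σλh) = 10.59/15.67 = 0.6758 kJ/s.
E: E/h = 2.8/31 = 0.09032 kJ/s.
Since 0.09032 < R, time spent handling E is better spent searching.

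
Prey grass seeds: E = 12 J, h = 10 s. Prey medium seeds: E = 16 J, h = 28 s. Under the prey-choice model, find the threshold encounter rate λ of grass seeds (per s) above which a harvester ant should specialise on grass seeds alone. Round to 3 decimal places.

0.091 per s

The zero-one rule: include medium seeds iff E₂/h₂ > λE₁/(1+λh₁). Equality gives the switch point.
λE₁h₂ = E₂ + λE₂h₁ ⇒ λ = E₂/(E₁h₂ − E₂h₁) = 16/(336 − 160) = 0.09091 per s.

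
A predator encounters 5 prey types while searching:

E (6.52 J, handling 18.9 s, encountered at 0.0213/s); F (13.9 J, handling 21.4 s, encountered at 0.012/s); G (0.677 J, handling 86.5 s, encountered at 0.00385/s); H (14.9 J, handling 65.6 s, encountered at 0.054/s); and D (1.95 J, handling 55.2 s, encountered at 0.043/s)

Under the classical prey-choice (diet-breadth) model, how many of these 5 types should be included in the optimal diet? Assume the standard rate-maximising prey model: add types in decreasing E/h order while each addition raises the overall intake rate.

E/h in descending order: F 0.65, E 0.345, H 0.227, D 0.0353, G 0.00783 J/s. The optimal diet is the largest prefix of this list for which every included type satisfies E_i/h_i > R on the types above it.
Rate on top 1: 0.1327. E: 0.345 > 0.1327 → include.
Rate on top 2: 0.1842. H: 0.227 > 0.1842 → include.
Rate on top 3: 0.2134. D: 0.0353 < 0.2134 → exclude; stop.
Optimal diet: F, E, H — 3 of 5 types.

3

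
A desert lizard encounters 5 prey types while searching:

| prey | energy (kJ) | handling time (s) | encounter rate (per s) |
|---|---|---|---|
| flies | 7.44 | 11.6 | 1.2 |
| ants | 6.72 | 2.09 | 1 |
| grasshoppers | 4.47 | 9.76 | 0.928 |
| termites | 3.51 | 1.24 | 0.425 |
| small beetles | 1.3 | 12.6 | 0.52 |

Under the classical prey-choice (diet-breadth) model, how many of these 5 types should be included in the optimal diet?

2

Rank by E/h (kJ/s): ants 3.22, termites 2.83, flies 0.641, grasshoppers 0.458, small beetles 0.103. Include each in turn until the next type's E/h falls below the running intake rate.
Rate on top 1: 2.175. termites: 2.83 > 2.175 → include.
Rate on top 2: 2.27. flies: 0.641 < 2.27 → exclude; stop.
Optimal diet: ants, termites — 2 of 5 types.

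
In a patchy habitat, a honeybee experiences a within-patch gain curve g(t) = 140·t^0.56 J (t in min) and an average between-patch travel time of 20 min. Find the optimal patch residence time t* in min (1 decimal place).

Optimal t* satisfies g'(t*) = g(t*)/(T + t*).
g'(t) = 0.56·140·t^-0.44. Setting 0.56·140·t^-0.44 = 140·t^0.56/(20+t) gives 0.56(20+t) = t, so 0.44·t = 0.56×20.
t* = 0.56×20/0.44 = 25.45 min.

25.5 min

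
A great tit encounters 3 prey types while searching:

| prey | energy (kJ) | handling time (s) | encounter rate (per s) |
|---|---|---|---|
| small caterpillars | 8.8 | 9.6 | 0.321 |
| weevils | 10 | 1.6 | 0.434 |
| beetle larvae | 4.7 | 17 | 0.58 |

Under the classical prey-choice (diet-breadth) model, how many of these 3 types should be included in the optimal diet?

1

Rank by E/h (kJ/s): weevils 6.25, small caterpillars 0.917, beetle larvae 0.276. Include each in turn until the next type's E/h falls below the running intake rate.
Rate on top 1: 2.561. small caterpillars: 0.917 < 2.561 → exclude; stop.
Optimal diet: weevils — 1 of 3 types.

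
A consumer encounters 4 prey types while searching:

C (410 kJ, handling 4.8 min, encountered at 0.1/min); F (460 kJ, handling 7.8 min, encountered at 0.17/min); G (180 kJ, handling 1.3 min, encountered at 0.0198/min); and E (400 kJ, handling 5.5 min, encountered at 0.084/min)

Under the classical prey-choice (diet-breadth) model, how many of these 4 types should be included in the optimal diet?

4

Profitabilities (E/h, kJ/min): G 138, C 85.4, E 72.7, F 59. Add prey in this order while the next type's profitability exceeds the intake rate on those already taken.
Rate on top 1: 3.475. C: 85.4 > 3.475 → include.
Rate on top 2: 29.6. E: 72.7 > 29.6 → include.
Rate on top 3: 39.72. F: 59 > 39.72 → include.
Optimal diet: G, C, E, F — 4 of 4 types.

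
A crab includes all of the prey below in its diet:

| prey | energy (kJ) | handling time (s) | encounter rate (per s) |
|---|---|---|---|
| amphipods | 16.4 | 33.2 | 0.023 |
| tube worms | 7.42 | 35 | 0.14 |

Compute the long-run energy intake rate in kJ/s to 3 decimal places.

R = (0.023×16.4 + 0.14×7.42) / (1 + 0.023×33.2 + 0.14×35) = 1.416/6.664 = 0.2125 kJ/s.

0.212 kJ/s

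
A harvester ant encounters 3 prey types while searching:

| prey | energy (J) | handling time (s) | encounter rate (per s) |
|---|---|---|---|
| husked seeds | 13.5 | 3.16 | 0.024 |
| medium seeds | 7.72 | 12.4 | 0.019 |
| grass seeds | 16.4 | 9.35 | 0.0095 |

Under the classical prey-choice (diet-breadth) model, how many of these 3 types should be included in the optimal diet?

3

Profitabilities (E/h, J/s): husked seeds 4.27, grass seeds 1.75, medium seeds 0.623. Add prey in this order while the next type's profitability exceeds the intake rate on those already taken.
Rate on top 1: 0.3012. grass seeds: 1.75 > 0.3012 → include.
Rate on top 2: 0.412. medium seeds: 0.623 > 0.412 → include.
Optimal diet: husked seeds, grass seeds, medium seeds — 3 of 3 types.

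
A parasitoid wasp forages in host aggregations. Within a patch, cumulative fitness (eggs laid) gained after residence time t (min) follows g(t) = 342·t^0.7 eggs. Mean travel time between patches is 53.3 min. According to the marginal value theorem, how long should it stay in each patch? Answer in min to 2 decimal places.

124.37 min

Maximise g(t)/(T+t): set derivative to zero → g'(t)(T+t) = g(t).
g'(t) = 0.7·342·t^-0.3. Setting 0.7·342·t^-0.3 = 342·t^0.7/(53.3+t) gives 0.7(53.3+t) = t, so 0.30·t = 0.7×53.3.
t* = 0.7×53.3/0.30 = 124.4 min.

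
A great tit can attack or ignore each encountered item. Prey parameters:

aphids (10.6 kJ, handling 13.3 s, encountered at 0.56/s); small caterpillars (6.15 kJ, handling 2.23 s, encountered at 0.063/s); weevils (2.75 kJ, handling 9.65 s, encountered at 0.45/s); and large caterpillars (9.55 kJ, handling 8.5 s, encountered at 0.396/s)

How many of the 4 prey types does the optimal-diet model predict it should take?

2

E/h in descending order: small caterpillars 2.76, large caterpillars 1.12, aphids 0.797, weevils 0.285 kJ/s. The optimal diet is the largest prefix of this list for which every included type satisfies E_i/h_i > R on the types above it.
Rate on top 1: 0.3397. large caterpillars: 1.12 > 0.3397 → include.
Rate on top 2: 0.9252. aphids: 0.797 < 0.9252 → exclude; stop.
Optimal diet: small caterpillars, large caterpillars — 2 of 4 types.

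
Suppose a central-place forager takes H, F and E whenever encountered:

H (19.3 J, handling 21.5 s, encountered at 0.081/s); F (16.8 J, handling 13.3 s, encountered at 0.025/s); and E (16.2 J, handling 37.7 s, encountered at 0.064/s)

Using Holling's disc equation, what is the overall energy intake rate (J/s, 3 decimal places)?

R = (0.081×19.3 + 0.025×16.8 + 0.064×16.2) / (1 + 0.081×21.5 + 0.025×13.3 + 0.064×37.7) = 3.02/5.487 = 0.5504 J/s.

0.550 J/s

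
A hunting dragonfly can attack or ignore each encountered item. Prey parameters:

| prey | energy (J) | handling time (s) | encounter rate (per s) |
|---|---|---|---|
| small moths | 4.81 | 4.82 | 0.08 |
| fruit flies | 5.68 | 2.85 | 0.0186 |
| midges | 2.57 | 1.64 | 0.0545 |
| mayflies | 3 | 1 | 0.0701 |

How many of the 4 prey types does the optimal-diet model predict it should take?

4

Profitabilities (E/h, J/s): mayflies 3, fruit flies 1.99, midges 1.57, small moths 0.998. Add prey in this order while the next type's profitability exceeds the intake rate on those already taken.
Rate on top 1: 0.1965. fruit flies: 1.99 > 0.1965 → include.
Rate on top 2: 0.2813. midges: 1.57 > 0.2813 → include.
Rate on top 3: 0.3761. small moths: 0.998 > 0.3761 → include.
Optimal diet: mayflies, fruit flies, midges, small moths — 4 of 4 types.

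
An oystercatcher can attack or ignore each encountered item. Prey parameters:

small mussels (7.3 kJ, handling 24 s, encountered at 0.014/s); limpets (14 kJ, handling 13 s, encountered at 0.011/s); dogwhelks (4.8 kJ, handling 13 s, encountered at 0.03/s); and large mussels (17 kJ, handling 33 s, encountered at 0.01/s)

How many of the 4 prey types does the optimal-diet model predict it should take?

Profitabilities (E/h, kJ/s): limpets 1.08, large mussels 0.515, dogwhelks 0.369, small mussels 0.304. Add prey in this order while the next type's profitability exceeds the intake rate on those already taken.
Rate on top 1: 0.1347. large mussels: 0.515 > 0.1347 → include.
Rate on top 2: 0.22. dogwhelks: 0.369 > 0.22 → include.
Rate on top 3: 0.2512. small mussels: 0.304 > 0.2512 → include.
Optimal diet: limpets, large mussels, dogwhelks, small mussels — 4 of 4 types.

4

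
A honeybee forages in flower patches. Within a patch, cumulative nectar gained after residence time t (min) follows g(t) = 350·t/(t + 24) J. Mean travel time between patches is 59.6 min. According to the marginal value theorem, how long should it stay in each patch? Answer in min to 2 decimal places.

Maximise g(t)/(T+t): set derivative to zero → g'(t)(T+t) = g(t).
g'(t) = 350·24/(t + 24)². Setting 350·24/(t+24)² = 350t/[(t+24)(59.6+t)] gives 24(59.6+t) = t(t+24), so t² = 24×59.6 = 1430.
t* = √1430 = 37.82 min.

37.82 min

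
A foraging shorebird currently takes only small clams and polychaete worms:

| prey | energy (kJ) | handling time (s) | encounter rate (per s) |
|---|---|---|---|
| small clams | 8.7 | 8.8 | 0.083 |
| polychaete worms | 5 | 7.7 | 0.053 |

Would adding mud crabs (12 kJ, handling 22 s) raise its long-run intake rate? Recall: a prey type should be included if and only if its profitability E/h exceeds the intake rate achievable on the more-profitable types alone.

Yes

Intake rate on the current diet: R = (0.083×8.7 + 0.053×5) / (1 + 0.083×8.8 + 0.053×7.7) = 0.9871/2.139 = 0.4616 kJ/s.
Profitability of mud crabs: 12/22 = 0.5455 kJ/s.
0.5455 > 0.4616, so adding mud crabs raises the average — include it.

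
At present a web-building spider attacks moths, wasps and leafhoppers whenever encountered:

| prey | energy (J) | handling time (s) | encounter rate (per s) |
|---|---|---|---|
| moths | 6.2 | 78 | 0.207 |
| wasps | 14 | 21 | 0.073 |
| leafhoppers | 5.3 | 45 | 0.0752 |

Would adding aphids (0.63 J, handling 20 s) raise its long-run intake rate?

No

Current rate: (0.207×6.2 + 0.073×14 + 0.0752×5.3)/(1 + 0.207×78 + 0.073×21 + 0.0752×45) = 0.1226 J/s.
aphids: E/h = 0.63/20 = 0.0315 J/s.
Since 0.0315 < R, time spent handling aphids is better spent searching.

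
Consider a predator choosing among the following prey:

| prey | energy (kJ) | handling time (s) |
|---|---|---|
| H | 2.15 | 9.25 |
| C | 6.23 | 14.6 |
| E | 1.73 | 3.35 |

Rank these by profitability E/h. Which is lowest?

Profitability E/h (kJ/s): H = 2.15/9.25 = 0.232, C = 6.23/14.6 = 0.427, E = 1.73/3.35 = 0.516.
Ranked: E > C > H.

H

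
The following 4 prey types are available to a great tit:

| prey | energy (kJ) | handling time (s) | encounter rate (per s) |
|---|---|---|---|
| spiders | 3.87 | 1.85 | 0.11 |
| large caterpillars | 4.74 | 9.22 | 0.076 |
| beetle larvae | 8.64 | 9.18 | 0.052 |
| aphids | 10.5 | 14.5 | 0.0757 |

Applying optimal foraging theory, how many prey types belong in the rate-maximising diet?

3

Rank by E/h (kJ/s): spiders 2.09, beetle larvae 0.941, aphids 0.724, large caterpillars 0.514. Include each in turn until the next type's E/h falls below the running intake rate.
Rate on top 1: 0.3537. beetle larvae: 0.941 > 0.3537 → include.
Rate on top 2: 0.5206. aphids: 0.724 > 0.5206 → include.
Rate on top 3: 0.601. large caterpillars: 0.514 < 0.601 → exclude; stop.
Optimal diet: spiders, beetle larvae, aphids — 3 of 4 types.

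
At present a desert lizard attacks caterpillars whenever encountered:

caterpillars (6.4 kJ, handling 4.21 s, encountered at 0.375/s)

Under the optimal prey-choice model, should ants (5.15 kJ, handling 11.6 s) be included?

On caterpillars alone, R = ΣλE/(1+Σλh) = 2.4/2.579 = 0.9307 kJ/s.
ants: E/h = 5.15/11.6 = 0.444 kJ/s.
0.444 < 0.9307, so adding ants would lower the average — exclude it.

No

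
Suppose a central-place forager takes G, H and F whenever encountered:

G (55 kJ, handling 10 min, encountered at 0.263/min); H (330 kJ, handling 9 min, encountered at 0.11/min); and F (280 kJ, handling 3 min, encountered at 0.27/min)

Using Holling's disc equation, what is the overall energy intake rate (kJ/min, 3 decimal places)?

Energy encountered per unit search time: 0.263×55 + 0.11×330 + 0.27×280 = 126.4 kJ/min.
Handling time per unit search time: 0.263×10 + 0.11×9 + 0.27×3 = 4.43.
Rate = 126.4/(1 + 4.43) = 23.27 kJ/min.

23.272 kJ/min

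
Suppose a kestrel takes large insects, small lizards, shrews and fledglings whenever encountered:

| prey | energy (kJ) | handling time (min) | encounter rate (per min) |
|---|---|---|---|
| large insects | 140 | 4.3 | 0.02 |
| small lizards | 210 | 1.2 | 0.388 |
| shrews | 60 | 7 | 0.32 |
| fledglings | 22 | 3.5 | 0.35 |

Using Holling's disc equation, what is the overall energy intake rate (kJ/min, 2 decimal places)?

Energy encountered per unit search time: 0.02×140 + 0.388×210 + 0.32×60 + 0.35×22 = 111.2 kJ/min.
Handling time per unit search time: 0.02×4.3 + 0.388×1.2 + 0.32×7 + 0.35×3.5 = 4.017.
Rate = 111.2/(1 + 4.017) = 22.16 kJ/min.

22.16 kJ/min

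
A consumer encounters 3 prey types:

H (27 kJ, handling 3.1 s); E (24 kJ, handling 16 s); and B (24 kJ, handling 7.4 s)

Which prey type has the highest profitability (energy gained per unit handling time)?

In descending order of E/h:
H: 27/3.1 = 8.71 kJ/s
B: 24/7.4 = 3.24 kJ/s
E: 24/16 = 1.5 kJ/s

H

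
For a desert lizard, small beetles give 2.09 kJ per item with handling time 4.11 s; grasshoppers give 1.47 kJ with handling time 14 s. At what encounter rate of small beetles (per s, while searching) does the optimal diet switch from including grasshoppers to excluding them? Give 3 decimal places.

0.063 per s

The zero-one rule: include grasshoppers iff E₂/h₂ > λE₁/(1+λh₁). Equality gives the switch point.
λE₁h₂ = E₂ + λE₂h₁ ⇒ λ = E₂/(E₁h₂ − E₂h₁) = 1.47/(29.26 − 6.042) = 0.06331 per s.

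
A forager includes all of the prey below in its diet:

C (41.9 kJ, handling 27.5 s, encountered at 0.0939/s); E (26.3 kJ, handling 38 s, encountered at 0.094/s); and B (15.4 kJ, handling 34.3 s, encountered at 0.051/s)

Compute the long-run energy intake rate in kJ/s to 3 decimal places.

R = Σλ_iE_i / (1 + Σλ_ih_i)
Numerator: 0.0939×41.9 + 0.094×26.3 + 0.051×15.4 = 7.192
Denominator: 1 + 0.0939×27.5 + 0.094×38 + 0.051×34.3 = 8.904
R = 7.192/8.904 = 0.8078 kJ/s

0.808 kJ/s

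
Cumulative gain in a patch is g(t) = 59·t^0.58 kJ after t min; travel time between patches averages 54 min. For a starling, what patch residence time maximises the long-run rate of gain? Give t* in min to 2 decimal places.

Maximise g(t)/(T+t): set derivative to zero → g'(t)(T+t) = g(t).
g'(t) = 0.58·59·t^-0.42. Setting 0.58·59·t^-0.42 = 59·t^0.58/(54+t) gives 0.58(54+t) = t, so 0.42·t = 0.58×54.
t* = 0.58×54/0.42 = 74.57 min.

74.57 min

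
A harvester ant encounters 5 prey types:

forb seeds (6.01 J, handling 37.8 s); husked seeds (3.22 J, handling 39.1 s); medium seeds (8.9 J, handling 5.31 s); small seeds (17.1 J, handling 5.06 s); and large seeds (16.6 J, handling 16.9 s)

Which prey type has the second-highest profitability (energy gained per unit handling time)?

medium seeds

In descending order of E/h:
small seeds: 17.1/5.06 = 3.38 J/s
medium seeds: 8.9/5.31 = 1.68 J/s
large seeds: 16.6/16.9 = 0.982 J/s
forb seeds: 6.01/37.8 = 0.159 J/s
husked seeds: 3.22/39.1 = 0.0824 J/s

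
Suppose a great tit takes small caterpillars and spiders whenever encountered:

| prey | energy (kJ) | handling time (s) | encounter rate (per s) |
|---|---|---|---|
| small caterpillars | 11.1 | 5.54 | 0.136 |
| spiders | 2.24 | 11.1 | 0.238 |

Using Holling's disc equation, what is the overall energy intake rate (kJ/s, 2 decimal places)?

0.46 kJ/s

R = Σλ_iE_i / (1 + Σλ_ih_i)
Numerator: 0.136×11.1 + 0.238×2.24 = 2.043
Denominator: 1 + 0.136×5.54 + 0.238×11.1 = 4.395
R = 2.043/4.395 = 0.4648 kJ/s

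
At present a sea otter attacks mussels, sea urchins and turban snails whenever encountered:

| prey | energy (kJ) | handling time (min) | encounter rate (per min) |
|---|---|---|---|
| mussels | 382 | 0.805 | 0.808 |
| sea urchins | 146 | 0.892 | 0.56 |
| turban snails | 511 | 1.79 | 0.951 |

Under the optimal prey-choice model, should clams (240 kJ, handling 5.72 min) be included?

No

Intake rate on the current diet: R = (0.808×382 + 0.56×146 + 0.951×511) / (1 + 0.808×0.805 + 0.56×0.892 + 0.951×1.79) = 876.4/3.852 = 227.5 kJ/min.
Profitability of clams: 240/5.72 = 41.96 kJ/min.
Since 41.96 < R, time spent handling clams is better spent searching.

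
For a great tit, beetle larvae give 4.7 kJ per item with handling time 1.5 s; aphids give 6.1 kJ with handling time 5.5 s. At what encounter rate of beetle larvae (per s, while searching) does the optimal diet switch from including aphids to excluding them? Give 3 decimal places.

At the threshold, the rate on beetle larvae alone equals the profitability of aphids: λ·4.7/(1 + λ·1.5) = 6.1/5.5 = 1.109.
Rearranging, λ(4.7 − 1.109×1.5) = 1.109, so λ = 1.109/3.036 = 0.3653 per s.

0.365 per s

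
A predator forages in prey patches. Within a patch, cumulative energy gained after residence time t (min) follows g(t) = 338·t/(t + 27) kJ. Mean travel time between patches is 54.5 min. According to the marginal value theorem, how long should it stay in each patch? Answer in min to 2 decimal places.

38.36 min

By the marginal value theorem, leave when the instantaneous gain rate g'(t) equals the habitat-wide average g(t)/(T + t).
g'(t) = 338·27/(t + 27)². Setting 338·27/(t+27)² = 338t/[(t+27)(54.5+t)] gives 27(54.5+t) = t(t+27), so t² = 27×54.5 = 1472.
t* = √1472 = 38.36 min.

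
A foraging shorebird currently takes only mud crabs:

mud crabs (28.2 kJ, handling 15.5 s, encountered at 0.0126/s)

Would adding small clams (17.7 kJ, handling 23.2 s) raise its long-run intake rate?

Intake rate on the current diet: R = (0.0126×28.2) / (1 + 0.0126×15.5) = 0.3553/1.195 = 0.2973 kJ/s.
Profitability of small clams: 17.7/23.2 = 0.7629 kJ/s.
Since 0.7629 > R, including small clams increases the long-run rate.

Yes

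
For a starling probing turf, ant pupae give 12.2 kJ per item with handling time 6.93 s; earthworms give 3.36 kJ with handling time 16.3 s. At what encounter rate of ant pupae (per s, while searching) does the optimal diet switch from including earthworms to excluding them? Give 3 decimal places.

0.019 per s

At the threshold, the rate on ant pupae alone equals the profitability of earthworms: λ·12.2/(1 + λ·6.93) = 3.36/16.3 = 0.2061.
Rearranging, λ(12.2 − 0.2061×6.93) = 0.2061, so λ = 0.2061/10.77 = 0.01914 per s.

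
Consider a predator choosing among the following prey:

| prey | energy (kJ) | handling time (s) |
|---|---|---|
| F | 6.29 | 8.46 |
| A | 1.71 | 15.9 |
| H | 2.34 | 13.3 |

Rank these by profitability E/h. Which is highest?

F

Profitability E/h (kJ/s): F = 6.29/8.46 = 0.743, A = 1.71/15.9 = 0.108, H = 2.34/13.3 = 0.176.
Ranked: F > H > A.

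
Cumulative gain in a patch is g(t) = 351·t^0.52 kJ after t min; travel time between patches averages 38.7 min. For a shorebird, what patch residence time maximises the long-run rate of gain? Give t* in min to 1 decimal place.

41.9 min

Maximise g(t)/(T+t): set derivative to zero → g'(t)(T+t) = g(t).
g'(t) = 0.52·351·t^-0.48. Setting 0.52·351·t^-0.48 = 351·t^0.52/(38.7+t) gives 0.52(38.7+t) = t, so 0.48·t = 0.52×38.7.
t* = 0.52×38.7/0.48 = 41.93 min.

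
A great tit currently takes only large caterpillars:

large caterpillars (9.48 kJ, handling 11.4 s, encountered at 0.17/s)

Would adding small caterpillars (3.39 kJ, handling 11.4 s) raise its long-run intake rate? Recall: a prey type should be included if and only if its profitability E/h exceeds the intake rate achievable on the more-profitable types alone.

No

Intake rate on the current diet: R = (0.17×9.48) / (1 + 0.17×11.4) = 1.612/2.938 = 0.5485 kJ/s.
Profitability of small caterpillars: 3.39/11.4 = 0.2974 kJ/s.
0.2974 < 0.5485, so adding small caterpillars would lower the average — exclude it.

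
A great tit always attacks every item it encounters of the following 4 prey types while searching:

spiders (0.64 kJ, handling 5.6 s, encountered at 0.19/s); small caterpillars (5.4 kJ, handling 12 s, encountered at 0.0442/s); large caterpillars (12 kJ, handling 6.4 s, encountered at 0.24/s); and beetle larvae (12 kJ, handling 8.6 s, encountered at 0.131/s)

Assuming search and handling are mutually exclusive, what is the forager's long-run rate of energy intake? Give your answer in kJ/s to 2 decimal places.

R = (0.19×0.64 + 0.0442×5.4 + 0.24×12 + 0.131×12) / (1 + 0.19×5.6 + 0.0442×12 + 0.24×6.4 + 0.131×8.6) = 4.812/5.257 = 0.9154 kJ/s.

0.92 kJ/s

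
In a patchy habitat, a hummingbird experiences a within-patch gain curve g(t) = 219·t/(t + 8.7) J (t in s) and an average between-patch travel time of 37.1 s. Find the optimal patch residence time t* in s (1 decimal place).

Optimal t* satisfies g'(t*) = g(t*)/(T + t*).
g'(t) = 219·8.7/(t + 8.7)². Setting 219·8.7/(t+8.7)² = 219t/[(t+8.7)(37.1+t)] gives 8.7(37.1+t) = t(t+8.7), so t² = 8.7×37.1 = 322.8.
t* = √322.8 = 17.97 s.

18.0 s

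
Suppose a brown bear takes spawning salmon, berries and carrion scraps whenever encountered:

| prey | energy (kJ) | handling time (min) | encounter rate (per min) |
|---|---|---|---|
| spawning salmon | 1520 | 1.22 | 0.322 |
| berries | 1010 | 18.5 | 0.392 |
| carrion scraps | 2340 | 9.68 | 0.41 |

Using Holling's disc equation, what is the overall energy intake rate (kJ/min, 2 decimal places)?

146.25 kJ/min

R = (0.322×1520 + 0.392×1010 + 0.41×2340) / (1 + 0.322×1.22 + 0.392×18.5 + 0.41×9.68) = 1845/12.61 = 146.3 kJ/min.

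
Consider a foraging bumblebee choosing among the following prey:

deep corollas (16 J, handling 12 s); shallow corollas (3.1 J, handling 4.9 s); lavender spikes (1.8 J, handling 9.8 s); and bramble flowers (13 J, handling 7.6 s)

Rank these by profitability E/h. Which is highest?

bramble flowers

Profitability E/h (J/s): deep corollas = 16/12 = 1.33, shallow corollas = 3.1/4.9 = 0.633, lavender spikes = 1.8/9.8 = 0.184, bramble flowers = 13/7.6 = 1.71.
Ranked: bramble flowers > deep corollas > shallow corollas > lavender spikes.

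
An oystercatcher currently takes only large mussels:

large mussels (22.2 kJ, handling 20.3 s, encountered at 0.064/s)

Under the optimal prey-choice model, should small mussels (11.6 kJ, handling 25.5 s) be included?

Current rate: (0.064×22.2)/(1 + 0.064×20.3) = 0.618 kJ/s.
small mussels: E/h = 11.6/25.5 = 0.4549 kJ/s.
Since 0.4549 < R, time spent handling small mussels is better spent searching.

No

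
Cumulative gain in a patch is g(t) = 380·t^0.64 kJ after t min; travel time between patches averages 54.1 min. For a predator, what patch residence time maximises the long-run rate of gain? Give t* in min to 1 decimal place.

96.2 min

Maximise g(t)/(T+t): set derivative to zero → g'(t)(T+t) = g(t).
g'(t) = 0.64·380·t^-0.36. Setting 0.64·380·t^-0.36 = 380·t^0.64/(54.1+t) gives 0.64(54.1+t) = t, so 0.36·t = 0.64×54.1.
t* = 0.64×54.1/0.36 = 96.18 min.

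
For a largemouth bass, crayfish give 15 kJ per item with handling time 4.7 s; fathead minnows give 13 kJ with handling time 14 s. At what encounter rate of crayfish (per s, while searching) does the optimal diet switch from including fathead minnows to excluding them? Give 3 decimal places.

Drop fathead minnows once their profitability E₂/h₂ falls below the rate achievable on crayfish alone: E₂/h₂ = λE₁/(1 + λh₁).
Solve for λ: λE₁h₂ = E₂(1 + λh₁) → λ(E₁h₂ − E₂h₁) = E₂ → λ = E₂/(E₁h₂ − E₂h₁).
λ = 13/(15×14 − 13×4.7) = 13/148.9 = 0.08731 per s.

0.087 per s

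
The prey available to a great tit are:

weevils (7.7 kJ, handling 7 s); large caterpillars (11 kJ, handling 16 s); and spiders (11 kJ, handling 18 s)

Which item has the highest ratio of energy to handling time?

weevils

In descending order of E/h:
weevils: 7.7/7 = 1.1 kJ/s
large caterpillars: 11/16 = 0.688 kJ/s
spiders: 11/18 = 0.611 kJ/s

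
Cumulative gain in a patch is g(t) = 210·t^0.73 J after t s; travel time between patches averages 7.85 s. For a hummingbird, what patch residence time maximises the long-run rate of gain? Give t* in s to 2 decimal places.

Optimal t* satisfies g'(t*) = g(t*)/(T + t*).
g'(t) = 0.73·210·t^-0.27. Setting 0.73·210·t^-0.27 = 210·t^0.73/(7.85+t) gives 0.73(7.85+t) = t, so 0.27·t = 0.73×7.85.
t* = 0.73×7.85/0.27 = 21.22 s.

21.22 s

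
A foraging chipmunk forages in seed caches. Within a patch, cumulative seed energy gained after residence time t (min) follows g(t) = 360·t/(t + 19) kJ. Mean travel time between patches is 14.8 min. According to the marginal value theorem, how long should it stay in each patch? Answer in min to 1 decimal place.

Optimal t* satisfies g'(t*) = g(t*)/(T + t*).
g'(t) = 360·19/(t + 19)². Setting 360·19/(t+19)² = 360t/[(t+19)(14.8+t)] gives 19(14.8+t) = t(t+19), so t² = 19×14.8 = 281.2.
t* = √281.2 = 16.77 min.

16.8 min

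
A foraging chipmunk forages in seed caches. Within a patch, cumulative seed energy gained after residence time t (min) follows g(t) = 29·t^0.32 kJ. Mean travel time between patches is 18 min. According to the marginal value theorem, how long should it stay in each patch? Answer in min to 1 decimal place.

Optimal t* satisfies g'(t*) = g(t*)/(T + t*).
g'(t) = 0.32·29·t^-0.68. Setting 0.32·29·t^-0.68 = 29·t^0.32/(18+t) gives 0.32(18+t) = t, so 0.68·t = 0.32×18.
t* = 0.32×18/0.68 = 8.471 min.

8.5 min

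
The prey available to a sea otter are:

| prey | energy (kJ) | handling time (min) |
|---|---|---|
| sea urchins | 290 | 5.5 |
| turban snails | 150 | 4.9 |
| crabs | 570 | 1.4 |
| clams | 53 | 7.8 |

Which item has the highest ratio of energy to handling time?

In descending order of E/h:
crabs: 570/1.4 = 407 kJ/min
sea urchins: 290/5.5 = 52.7 kJ/min
turban snails: 150/4.9 = 30.6 kJ/min
clams: 53/7.8 = 6.79 kJ/min

crabs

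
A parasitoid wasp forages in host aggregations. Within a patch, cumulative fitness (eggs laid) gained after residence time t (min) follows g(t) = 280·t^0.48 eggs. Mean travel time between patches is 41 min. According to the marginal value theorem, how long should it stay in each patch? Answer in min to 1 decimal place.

37.8 min

Maximise g(t)/(T+t): set derivative to zero → g'(t)(T+t) = g(t).
g'(t) = 0.48·280·t^-0.52. Setting 0.48·280·t^-0.52 = 280·t^0.48/(41+t) gives 0.48(41+t) = t, so 0.52·t = 0.48×41.
t* = 0.48×41/0.52 = 37.85 min.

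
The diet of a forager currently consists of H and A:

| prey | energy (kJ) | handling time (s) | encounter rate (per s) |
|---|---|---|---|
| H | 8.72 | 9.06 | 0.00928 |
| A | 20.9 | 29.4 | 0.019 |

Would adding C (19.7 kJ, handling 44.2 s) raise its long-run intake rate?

Intake rate on the current diet: R = (0.00928×8.72 + 0.019×20.9) / (1 + 0.00928×9.06 + 0.019×29.4) = 0.478/1.643 = 0.291 kJ/s.
C: E/h = 19.7/44.2 = 0.4457 kJ/s.
0.4457 > 0.291, so adding C raises the average — include it.

Yes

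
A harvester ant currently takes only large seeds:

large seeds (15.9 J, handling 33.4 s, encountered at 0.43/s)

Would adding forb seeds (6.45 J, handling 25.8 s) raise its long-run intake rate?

No

Intake rate on the current diet: R = (0.43×15.9) / (1 + 0.43×33.4) = 6.837/15.36 = 0.4451 J/s.
forb seeds: E/h = 6.45/25.8 = 0.25 J/s.
0.25 < 0.4451, so adding forb seeds would lower the average — exclude it.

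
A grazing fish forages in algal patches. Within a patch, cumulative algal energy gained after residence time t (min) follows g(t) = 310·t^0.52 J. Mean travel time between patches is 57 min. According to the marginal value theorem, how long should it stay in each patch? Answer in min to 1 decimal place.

Optimal t* satisfies g'(t*) = g(t*)/(T + t*).
g'(t) = 0.52·310·t^-0.48. Setting 0.52·310·t^-0.48 = 310·t^0.52/(57+t) gives 0.52(57+t) = t, so 0.48·t = 0.52×57.
t* = 0.52×57/0.48 = 61.75 min.

61.8 min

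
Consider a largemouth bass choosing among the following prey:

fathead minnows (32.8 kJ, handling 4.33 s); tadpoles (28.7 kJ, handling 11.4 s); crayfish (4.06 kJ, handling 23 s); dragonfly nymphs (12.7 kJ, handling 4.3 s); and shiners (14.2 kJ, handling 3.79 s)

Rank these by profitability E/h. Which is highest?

In descending order of E/h:
fathead minnows: 32.8/4.33 = 7.58 kJ/s
shiners: 14.2/3.79 = 3.75 kJ/s
dragonfly nymphs: 12.7/4.3 = 2.95 kJ/s
tadpoles: 28.7/11.4 = 2.52 kJ/s
crayfish: 4.06/23 = 0.177 kJ/s

fathead minnows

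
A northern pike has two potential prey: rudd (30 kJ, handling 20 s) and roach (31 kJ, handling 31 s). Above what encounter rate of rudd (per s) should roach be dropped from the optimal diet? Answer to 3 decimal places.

The zero-one rule: include roach iff E₂/h₂ > λE₁/(1+λh₁). Equality gives the switch point.
λE₁h₂ = E₂ + λE₂h₁ ⇒ λ = E₂/(E₁h₂ − E₂h₁) = 31/(930 − 620) = 0.1 per s.

0.100 per s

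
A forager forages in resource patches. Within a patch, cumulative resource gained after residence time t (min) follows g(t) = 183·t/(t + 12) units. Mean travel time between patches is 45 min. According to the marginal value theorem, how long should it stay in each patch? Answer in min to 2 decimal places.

23.24 min

Maximise g(t)/(T+t): set derivative to zero → g'(t)(T+t) = g(t).
g'(t) = 183·12/(t + 12)². Setting 183·12/(t+12)² = 183t/[(t+12)(45+t)] gives 12(45+t) = t(t+12), so t² = 12×45 = 540.
t* = √540 = 23.24 min.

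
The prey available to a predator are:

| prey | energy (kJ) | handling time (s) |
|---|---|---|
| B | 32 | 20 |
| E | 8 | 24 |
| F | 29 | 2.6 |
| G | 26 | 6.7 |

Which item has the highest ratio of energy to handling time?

F

In descending order of E/h:
F: 29/2.6 = 11.2 kJ/s
G: 26/6.7 = 3.88 kJ/s
B: 32/20 = 1.6 kJ/s
E: 8/24 = 0.333 kJ/s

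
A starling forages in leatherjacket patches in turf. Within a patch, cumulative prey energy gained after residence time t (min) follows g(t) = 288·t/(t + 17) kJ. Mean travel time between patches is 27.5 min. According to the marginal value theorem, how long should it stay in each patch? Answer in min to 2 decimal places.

21.62 min

Maximise g(t)/(T+t): set derivative to zero → g'(t)(T+t) = g(t).
g'(t) = 288·17/(t + 17)². Setting 288·17/(t+17)² = 288t/[(t+17)(27.5+t)] gives 17(27.5+t) = t(t+17), so t² = 17×27.5 = 467.5.
t* = √467.5 = 21.62 min.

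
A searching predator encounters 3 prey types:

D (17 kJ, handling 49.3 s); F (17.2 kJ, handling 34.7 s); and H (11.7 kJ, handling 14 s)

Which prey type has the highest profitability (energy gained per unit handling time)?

Profitability E/h (kJ/s): D = 17/49.3 = 0.345, F = 17.2/34.7 = 0.496, H = 11.7/14 = 0.836.
Ranked: H > F > D.

H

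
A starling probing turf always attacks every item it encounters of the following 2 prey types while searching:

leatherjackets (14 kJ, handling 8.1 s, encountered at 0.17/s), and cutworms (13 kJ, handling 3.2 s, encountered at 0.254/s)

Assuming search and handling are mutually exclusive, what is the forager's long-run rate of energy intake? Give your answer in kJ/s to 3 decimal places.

1.781 kJ/s

R = (0.17×14 + 0.254×13) / (1 + 0.17×8.1 + 0.254×3.2) = 5.682/3.19 = 1.781 kJ/s.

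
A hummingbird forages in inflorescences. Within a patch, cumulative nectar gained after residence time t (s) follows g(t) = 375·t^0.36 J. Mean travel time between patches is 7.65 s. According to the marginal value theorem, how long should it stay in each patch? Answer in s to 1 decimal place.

4.3 s

Optimal t* satisfies g'(t*) = g(t*)/(T + t*).
g'(t) = 0.36·375·t^-0.64. Setting 0.36·375·t^-0.64 = 375·t^0.36/(7.65+t) gives 0.36(7.65+t) = t, so 0.64·t = 0.36×7.65.
t* = 0.36×7.65/0.64 = 4.303 s.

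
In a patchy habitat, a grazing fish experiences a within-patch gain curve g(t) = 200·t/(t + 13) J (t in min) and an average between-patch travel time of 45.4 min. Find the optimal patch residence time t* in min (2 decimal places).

24.29 min

Optimal t* satisfies g'(t*) = g(t*)/(T + t*).
g'(t) = 200·13/(t + 13)². Setting 200·13/(t+13)² = 200t/[(t+13)(45.4+t)] gives 13(45.4+t) = t(t+13), so t² = 13×45.4 = 590.2.
t* = √590.2 = 24.29 min.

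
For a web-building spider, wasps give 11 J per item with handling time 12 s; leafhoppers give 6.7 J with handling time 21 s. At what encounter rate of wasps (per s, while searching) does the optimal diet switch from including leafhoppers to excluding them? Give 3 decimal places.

0.044 per s

Drop leafhoppers once their profitability E₂/h₂ falls below the rate achievable on wasps alone: E₂/h₂ = λE₁/(1 + λh₁).
Solve for λ: λE₁h₂ = E₂(1 + λh₁) → λ(E₁h₂ − E₂h₁) = E₂ → λ = E₂/(E₁h₂ − E₂h₁).
λ = 6.7/(11×21 − 6.7×12) = 6.7/150.6 = 0.04449 per s.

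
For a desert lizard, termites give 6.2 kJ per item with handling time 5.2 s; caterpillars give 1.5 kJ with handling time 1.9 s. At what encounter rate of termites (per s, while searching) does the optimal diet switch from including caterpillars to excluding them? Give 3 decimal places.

0.377 per s

The zero-one rule: include caterpillars iff E₂/h₂ > λE₁/(1+λh₁). Equality gives the switch point.
λE₁h₂ = E₂ + λE₂h₁ ⇒ λ = E₂/(E₁h₂ − E₂h₁) = 1.5/(11.78 − 7.8) = 0.3769 per s.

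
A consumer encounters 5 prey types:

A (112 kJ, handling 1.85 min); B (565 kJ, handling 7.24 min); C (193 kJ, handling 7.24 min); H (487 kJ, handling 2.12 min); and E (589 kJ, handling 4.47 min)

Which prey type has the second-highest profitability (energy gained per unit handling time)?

E

In descending order of E/h:
H: 487/2.12 = 230 kJ/min
E: 589/4.47 = 132 kJ/min
B: 565/7.24 = 78 kJ/min
A: 112/1.85 = 60.5 kJ/min
C: 193/7.24 = 26.7 kJ/min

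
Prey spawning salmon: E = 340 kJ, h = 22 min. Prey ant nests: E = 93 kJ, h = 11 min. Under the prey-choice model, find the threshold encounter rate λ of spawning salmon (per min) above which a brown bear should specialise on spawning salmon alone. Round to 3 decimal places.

0.055 per min

The zero-one rule: include ant nests iff E₂/h₂ > λE₁/(1+λh₁). Equality gives the switch point.
λE₁h₂ = E₂ + λE₂h₁ ⇒ λ = E₂/(E₁h₂ − E₂h₁) = 93/(3740 − 2046) = 0.0549 per min.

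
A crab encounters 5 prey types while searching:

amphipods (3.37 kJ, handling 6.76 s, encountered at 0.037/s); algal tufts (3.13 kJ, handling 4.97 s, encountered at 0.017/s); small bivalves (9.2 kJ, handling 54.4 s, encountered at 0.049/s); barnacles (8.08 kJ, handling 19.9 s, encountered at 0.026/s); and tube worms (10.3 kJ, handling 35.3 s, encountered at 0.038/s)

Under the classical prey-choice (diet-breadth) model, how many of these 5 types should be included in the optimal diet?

Profitabilities (E/h, kJ/s): algal tufts 0.63, amphipods 0.499, barnacles 0.406, tube worms 0.292, small bivalves 0.169. Add prey in this order while the next type's profitability exceeds the intake rate on those already taken.
Rate on top 1: 0.04906. amphipods: 0.499 > 0.04906 → include.
Rate on top 2: 0.1333. barnacles: 0.406 > 0.1333 → include.
Rate on top 3: 0.2095. tube worms: 0.292 > 0.2095 → include.
Rate on top 4: 0.2441. small bivalves: 0.169 < 0.2441 → exclude; stop.
Optimal diet: algal tufts, amphipods, barnacles, tube worms — 4 of 5 types.

4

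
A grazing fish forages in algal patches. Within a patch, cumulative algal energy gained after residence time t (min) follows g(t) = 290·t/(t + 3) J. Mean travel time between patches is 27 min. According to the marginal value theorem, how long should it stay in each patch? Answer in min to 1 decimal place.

9.0 min

Optimal t* satisfies g'(t*) = g(t*)/(T + t*).
g'(t) = 290·3/(t + 3)². Setting 290·3/(t+3)² = 290t/[(t+3)(27+t)] gives 3(27+t) = t(t+3), so t² = 3×27 = 81.
t* = √81 = 9 min.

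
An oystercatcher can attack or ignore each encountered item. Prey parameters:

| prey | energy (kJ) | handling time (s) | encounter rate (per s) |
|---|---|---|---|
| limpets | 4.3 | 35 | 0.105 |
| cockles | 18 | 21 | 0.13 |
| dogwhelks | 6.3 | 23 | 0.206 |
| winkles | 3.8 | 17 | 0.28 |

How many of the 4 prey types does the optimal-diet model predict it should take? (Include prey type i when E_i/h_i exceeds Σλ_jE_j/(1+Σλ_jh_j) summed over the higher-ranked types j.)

Rank by E/h (kJ/s): cockles 0.857, dogwhelks 0.274, winkles 0.224, limpets 0.123. Include each in turn until the next type's E/h falls below the running intake rate.
Rate on top 1: 0.6273. dogwhelks: 0.274 < 0.6273 → exclude; stop.
Optimal diet: cockles — 1 of 4 types.

1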